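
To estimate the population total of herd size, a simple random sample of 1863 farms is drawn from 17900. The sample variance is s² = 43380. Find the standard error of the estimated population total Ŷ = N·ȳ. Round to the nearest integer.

81757

Var(Ŷ) = N²·Var(ȳ) = N²·(1 − n/N)·s²/n.
f = 1863/17900 = 0.10407821; Var(ȳ) = 0.89592179·43380/1863 = 20.86156.
Var(Ŷ) = 17900² · 20.86156 = 6.6842524 × 10^9.
SE(Ŷ) = √(6.6842524 × 10^9) = 81757.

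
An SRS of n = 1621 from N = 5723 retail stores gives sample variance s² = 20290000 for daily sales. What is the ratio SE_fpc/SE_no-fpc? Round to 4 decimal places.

f = n/N = 1621/5723 = 0.28324305.
SE_no-fpc = √(s²/n) = 111.87924; SE_fpc = √((1−f)s²/n) = 94.718644.
Ratio = √(1−f) = 0.84661499.

0.8466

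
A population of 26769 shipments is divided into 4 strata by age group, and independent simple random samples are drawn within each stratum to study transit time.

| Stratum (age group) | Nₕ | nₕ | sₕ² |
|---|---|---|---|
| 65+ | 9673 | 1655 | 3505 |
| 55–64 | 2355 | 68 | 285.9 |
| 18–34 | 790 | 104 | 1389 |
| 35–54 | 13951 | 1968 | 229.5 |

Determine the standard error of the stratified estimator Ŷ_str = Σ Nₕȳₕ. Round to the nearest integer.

Var(Ŷ_str) = Σₕ Nₕ²(1 − fₕ)sₕ²/nₕ.
65+: 9673²·(1 − 1655/9673)·3505/1655 = 1.642545 × 10^8.
55–64: 2355²·(1 − 68/2355)·285.9/68 = 2.2644478 × 10^7.
18–34: 790²·(1 − 104/790)·1389/104 = 7.2380256 × 10^6.
35–54: 13951²·(1 − 1968/13951)·229.5/1968 = 1.9495236 × 10^7.
Sum = 2.1363224 × 10^8.
SE = √(2.1363224 × 10^8) = 14616.

14616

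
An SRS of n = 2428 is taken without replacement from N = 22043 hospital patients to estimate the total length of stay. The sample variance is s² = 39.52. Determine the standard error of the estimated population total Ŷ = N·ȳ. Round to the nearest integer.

Var(Ŷ) = N²·Var(ȳ) = N²·(1 − n/N)·s²/n.
f = 2428/22043 = 0.11014835; Var(ȳ) = 0.88985165·39.52/2428 = 0.014483912.
Var(Ŷ) = 22043² · 0.014483912 = 7.0376438 × 10^6.
SE(Ŷ) = √(7.0376438 × 10^6) = 2653.

2653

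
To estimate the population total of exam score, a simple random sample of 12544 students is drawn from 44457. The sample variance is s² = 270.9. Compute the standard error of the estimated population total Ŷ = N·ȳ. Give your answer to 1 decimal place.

5535.3

Var(Ŷ) = N²·Var(ȳ) = N²·(1 − n/N)·s²/n.
f = 12544/44457 = 0.28216029; Var(ȳ) = 0.71783971·270.9/12544 = 0.015502454.
Var(Ŷ) = 44457² · 0.015502454 = 3.0639435 × 10^7.
SE(Ŷ) = √(3.0639435 × 10^7) = 5535.3.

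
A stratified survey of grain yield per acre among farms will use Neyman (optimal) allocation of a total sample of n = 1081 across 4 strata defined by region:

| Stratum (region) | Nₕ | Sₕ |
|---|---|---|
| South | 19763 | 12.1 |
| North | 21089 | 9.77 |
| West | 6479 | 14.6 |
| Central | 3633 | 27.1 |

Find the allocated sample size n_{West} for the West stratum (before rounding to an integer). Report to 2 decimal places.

Neyman allocation: nₕ = n·NₕSₕ / Σⱼ NⱼSⱼ.
Σ NⱼSⱼ = 19763·12.1 + 21089·9.77 + 6479·14.6 + 3633·27.1 = 638219.53.
n_{West} = 1081·6479·14.6 / 638219.53 = 160.22.

160.22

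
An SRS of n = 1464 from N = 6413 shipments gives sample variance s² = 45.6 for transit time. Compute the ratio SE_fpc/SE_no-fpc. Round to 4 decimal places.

f = n/N = 1464/6413 = 0.22828629.
SE_no-fpc = √(s²/n) = 0.17648666; SE_fpc = √((1−f)s²/n) = 0.15503865.
Ratio = √(1−f) = 0.87847237.

0.8785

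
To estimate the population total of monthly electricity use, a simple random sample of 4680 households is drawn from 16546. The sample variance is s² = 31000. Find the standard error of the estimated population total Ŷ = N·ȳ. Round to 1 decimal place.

Var(Ŷ) = N²·Var(ȳ) = N²·(1 − n/N)·s²/n.
f = 4680/16546 = 0.28284782; Var(ȳ) = 0.71715218·31000/4680 = 4.750367.
Var(Ŷ) = 16546² · 4.750367 = 1.3005085 × 10^9.
SE(Ŷ) = √(1.3005085 × 10^9) = 36062.6.

36062.6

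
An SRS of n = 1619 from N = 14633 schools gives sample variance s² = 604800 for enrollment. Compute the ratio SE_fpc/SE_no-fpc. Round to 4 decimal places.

0.9431

f = n/N = 1619/14633 = 0.11064033.
SE_no-fpc = √(s²/n) = 19.327802; SE_fpc = √((1−f)s²/n) = 18.227251.
Ratio = √(1−f) = 0.94305868.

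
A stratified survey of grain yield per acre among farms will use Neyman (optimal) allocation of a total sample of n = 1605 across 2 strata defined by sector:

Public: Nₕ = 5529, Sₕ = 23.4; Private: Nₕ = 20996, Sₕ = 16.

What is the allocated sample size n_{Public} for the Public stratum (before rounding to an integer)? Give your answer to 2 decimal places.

Neyman allocation: nₕ = n·NₕSₕ / Σⱼ NⱼSⱼ.
Σ NⱼSⱼ = 5529·23.4 + 20996·16 = 465314.6.
n_{Public} = 1605·5529·23.4 / 465314.6 = 446.26.

446.26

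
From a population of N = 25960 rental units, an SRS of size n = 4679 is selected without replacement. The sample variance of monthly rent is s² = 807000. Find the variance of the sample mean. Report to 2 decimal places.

141.39

Under SRS without replacement, Var(ȳ) = (1 − f)·s²/n with f = n/N = 4679/25960 = 0.18023883.
Var(ȳ) = (1 − 0.18023883)·807000/4679 = 0.81976117·172.47275 = 141.38646.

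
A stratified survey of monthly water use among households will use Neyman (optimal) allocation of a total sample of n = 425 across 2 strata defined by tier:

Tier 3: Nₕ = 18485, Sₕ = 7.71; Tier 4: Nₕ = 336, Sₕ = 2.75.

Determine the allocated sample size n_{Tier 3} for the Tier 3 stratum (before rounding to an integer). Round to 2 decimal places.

Neyman allocation: nₕ = n·NₕSₕ / Σⱼ NⱼSⱼ.
Σ NⱼSⱼ = 18485·7.71 + 336·2.75 = 143443.35.
n_{Tier 3} = 425·18485·7.71 / 143443.35 = 422.26.

422.26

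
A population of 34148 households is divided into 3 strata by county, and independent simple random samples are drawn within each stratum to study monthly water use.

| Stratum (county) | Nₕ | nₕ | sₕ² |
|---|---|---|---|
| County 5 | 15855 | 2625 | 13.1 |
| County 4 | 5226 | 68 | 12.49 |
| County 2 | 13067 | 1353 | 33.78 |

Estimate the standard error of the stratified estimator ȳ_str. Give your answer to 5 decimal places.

0.09177

Var(ȳ_str) = Σₕ Wₕ²(1 − fₕ)sₕ²/nₕ with Wₕ = Nₕ/N, N = 34148.
County 5: Wₕ = 0.46430245; term = 0.46430245²·(1 − 0.16556291)·13.1/2625 = 8.9771304 × 10^-4.
County 4: Wₕ = 0.15303971; term = 0.15303971²·(1 − 0.01301186)·12.49/68 = 0.0042459387.
County 2: Wₕ = 0.38265784; term = 0.38265784²·(1 − 0.10354328)·33.78/1353 = 0.0032772714.
Sum = 0.0084209231.
SE = √(0.0084209231) = 0.09177.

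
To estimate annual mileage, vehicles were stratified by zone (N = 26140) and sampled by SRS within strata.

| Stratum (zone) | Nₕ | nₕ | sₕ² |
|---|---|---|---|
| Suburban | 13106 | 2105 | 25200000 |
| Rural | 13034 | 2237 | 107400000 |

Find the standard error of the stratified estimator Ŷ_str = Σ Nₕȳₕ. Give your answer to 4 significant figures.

2.912 × 10^6

Var(Ŷ_str) = Σₕ Nₕ²(1 − fₕ)sₕ²/nₕ.
Suburban: 13106²·(1 − 2105/13106)·25200000/2105 = 1.7260397 × 10^12.
Rural: 13034²·(1 − 2237/13034)·107400000/2237 = 6.7564585 × 10^12.
Sum = 8.4824982 × 10^12.
SE = √(8.4824982 × 10^12) = 2.912 × 10^6.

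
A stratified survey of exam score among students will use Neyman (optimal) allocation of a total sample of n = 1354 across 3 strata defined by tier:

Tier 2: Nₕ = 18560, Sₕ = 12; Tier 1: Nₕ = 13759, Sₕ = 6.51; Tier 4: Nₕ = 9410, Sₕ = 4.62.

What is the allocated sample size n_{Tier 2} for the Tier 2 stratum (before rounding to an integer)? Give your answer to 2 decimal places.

847.65

Neyman allocation: nₕ = n·NₕSₕ / Σⱼ NⱼSⱼ.
Σ NⱼSⱼ = 18560·12 + 13759·6.51 + 9410·4.62 = 355765.29.
n_{Tier 2} = 1354·18560·12 / 355765.29 = 847.65.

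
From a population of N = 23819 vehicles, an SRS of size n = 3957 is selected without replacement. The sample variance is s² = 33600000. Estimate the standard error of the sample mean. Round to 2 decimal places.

84.15

Under SRS without replacement, Var(ȳ) = (1 − f)·s²/n with f = n/N = 3957/23819 = 0.16612788.
Var(ȳ) = (1 − 0.16612788)·33600000/3957 = 0.83387212·8491.2813 = 7080.6427.
SE(ȳ) = √(7080.6427) = 84.15.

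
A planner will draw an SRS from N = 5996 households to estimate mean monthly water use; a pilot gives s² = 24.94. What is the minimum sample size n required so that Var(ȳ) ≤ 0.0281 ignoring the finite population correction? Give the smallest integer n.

Without fpc, n₀ = s²/D = 24.94/0.0281 = 887.5445.
Rounding up, n = 888.

888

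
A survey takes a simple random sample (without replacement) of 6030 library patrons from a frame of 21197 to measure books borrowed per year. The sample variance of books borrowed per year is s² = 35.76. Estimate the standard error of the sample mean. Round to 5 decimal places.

Under SRS without replacement, Var(ȳ) = (1 − f)·s²/n with f = n/N = 6030/21197 = 0.28447422.
Var(ȳ) = (1 − 0.28447422)·35.76/6030 = 0.71552578·0.0059303483 = 0.0042433171.
SE(ȳ) = √(0.0042433171) = 0.06514.

0.06514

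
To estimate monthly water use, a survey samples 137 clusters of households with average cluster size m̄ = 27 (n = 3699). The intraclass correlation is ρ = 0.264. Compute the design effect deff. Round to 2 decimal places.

deff = 1 + (27 − 1)·0.264 = 1 + 6.864 = 7.864.

7.86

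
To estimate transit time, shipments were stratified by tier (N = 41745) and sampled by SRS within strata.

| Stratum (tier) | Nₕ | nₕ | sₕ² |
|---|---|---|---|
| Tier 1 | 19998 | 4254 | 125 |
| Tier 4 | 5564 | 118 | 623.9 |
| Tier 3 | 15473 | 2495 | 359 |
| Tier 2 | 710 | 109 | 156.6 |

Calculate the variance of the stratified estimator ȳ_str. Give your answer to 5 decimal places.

Var(ȳ_str) = Σₕ Wₕ²(1 − fₕ)sₕ²/nₕ with Wₕ = Nₕ/N, N = 41745.
Tier 1: Wₕ = 0.47905138; term = 0.47905138²·(1 − 0.21272127)·125/4254 = 0.0053089085.
Tier 4: Wₕ = 0.13328542; term = 0.13328542²·(1 − 0.02120776)·623.9/118 = 0.091936678.
Tier 3: Wₕ = 0.37065517; term = 0.37065517²·(1 − 0.16124863)·359/2495 = 0.016580486.
Tier 2: Wₕ = 0.01700802; term = 0.01700802²·(1 − 0.15352113)·156.6/109 = 3.5179458 × 10^-4.
Sum = 0.11417787.

0.11418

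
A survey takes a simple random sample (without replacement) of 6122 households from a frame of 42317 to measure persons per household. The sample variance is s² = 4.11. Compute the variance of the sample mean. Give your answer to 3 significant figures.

Under SRS without replacement, Var(ȳ) = (1 − f)·s²/n with f = n/N = 6122/42317 = 0.14466999.
Var(ȳ) = (1 − 0.14466999)·4.11/6122 = 0.85533001·6.7134923 × 10^-4 = 5.7422515 × 10^-4.

5.74 × 10^-4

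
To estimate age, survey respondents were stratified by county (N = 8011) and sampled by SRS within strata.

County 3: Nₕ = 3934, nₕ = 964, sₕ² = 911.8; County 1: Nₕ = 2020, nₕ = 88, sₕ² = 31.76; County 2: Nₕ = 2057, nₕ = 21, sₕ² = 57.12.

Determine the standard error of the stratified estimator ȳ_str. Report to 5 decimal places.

Var(ȳ_str) = Σₕ Wₕ²(1 − fₕ)sₕ²/nₕ with Wₕ = Nₕ/N, N = 8011.
County 3: Wₕ = 0.49107477; term = 0.49107477²·(1 − 0.24504321)·911.8/964 = 0.17220268.
County 1: Wₕ = 0.25215329; term = 0.25215329²·(1 − 0.04356436)·31.76/88 = 0.021947388.
County 2: Wₕ = 0.25677194; term = 0.25677194²·(1 − 0.01020904)·57.12/21 = 0.17750374.
Sum = 0.37165381.
SE = √(0.37165381) = 0.60963.

0.60963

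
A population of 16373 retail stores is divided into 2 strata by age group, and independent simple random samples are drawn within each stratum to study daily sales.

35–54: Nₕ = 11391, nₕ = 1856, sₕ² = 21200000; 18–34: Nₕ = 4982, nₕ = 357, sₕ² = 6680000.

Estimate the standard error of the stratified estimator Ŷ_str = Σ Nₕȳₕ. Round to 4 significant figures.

Var(Ŷ_str) = Σₕ Nₕ²(1 − fₕ)sₕ²/nₕ.
35–54: 11391²·(1 − 1856/11391)·21200000/1856 = 1.2406247 × 10^12.
18–34: 4982²·(1 − 357/4982)·6680000/357 = 4.3114535 × 10^11.
Sum = 1.6717701 × 10^12.
SE = √(1.6717701 × 10^12) = 1.293 × 10^6.

1.293 × 10^6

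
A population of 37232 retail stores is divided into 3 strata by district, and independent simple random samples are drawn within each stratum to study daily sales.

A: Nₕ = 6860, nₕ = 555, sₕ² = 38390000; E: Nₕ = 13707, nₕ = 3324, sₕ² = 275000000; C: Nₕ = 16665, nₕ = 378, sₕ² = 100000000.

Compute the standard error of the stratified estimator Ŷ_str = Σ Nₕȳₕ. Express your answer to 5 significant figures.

Var(Ŷ_str) = Σₕ Nₕ²(1 − fₕ)sₕ²/nₕ.
A: 6860²·(1 − 555/6860)·38390000/555 = 2.9918122 × 10^12.
E: 13707²·(1 − 3324/13707)·275000000/3324 = 1.177435 × 10^13.
C: 16665²·(1 − 378/16665)·100000000/378 = 7.1804988 × 10^13.
Sum = 8.657115 × 10^13.
SE = √(8.657115 × 10^13) = 9.3044 × 10^6.

9.3044 × 10^6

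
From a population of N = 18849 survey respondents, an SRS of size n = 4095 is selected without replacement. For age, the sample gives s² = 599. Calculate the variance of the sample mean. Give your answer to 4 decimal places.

0.1145

Under SRS without replacement, Var(ȳ) = (1 − f)·s²/n with f = n/N = 4095/18849 = 0.21725290.
Var(ȳ) = (1 − 0.21725290)·599/4095 = 0.78274710·0.14627595 = 0.11449707.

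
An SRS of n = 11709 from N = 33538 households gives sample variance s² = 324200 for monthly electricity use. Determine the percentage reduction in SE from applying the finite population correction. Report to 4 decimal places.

19.3233

f = n/N = 11709/33538 = 0.34912636.
SE_no-fpc = √(s²/n) = 5.2619486; SE_fpc = √((1−f)s²/n) = 4.2451686.
Ratio = √(1−f) = 0.80676740. Reduction = 100·(1 − 0.80676740) = 19.3233%.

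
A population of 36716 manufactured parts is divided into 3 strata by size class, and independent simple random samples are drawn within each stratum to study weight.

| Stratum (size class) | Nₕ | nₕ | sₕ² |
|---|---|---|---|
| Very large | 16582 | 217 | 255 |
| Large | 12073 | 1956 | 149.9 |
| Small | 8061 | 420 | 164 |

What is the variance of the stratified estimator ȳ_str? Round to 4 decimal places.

0.2613

Var(ȳ_str) = Σₕ Wₕ²(1 − fₕ)sₕ²/nₕ with Wₕ = Nₕ/N, N = 36716.
Very large: Wₕ = 0.45162872; term = 0.45162872²·(1 − 0.01308648)·255/217 = 0.23654983.
Large: Wₕ = 0.32882122; term = 0.32882122²·(1 − 0.16201441)·149.9/1956 = 0.006943669.
Small: Wₕ = 0.21955006; term = 0.21955006²·(1 − 0.05210272)·164/420 = 0.017841155.
Sum = 0.26133465.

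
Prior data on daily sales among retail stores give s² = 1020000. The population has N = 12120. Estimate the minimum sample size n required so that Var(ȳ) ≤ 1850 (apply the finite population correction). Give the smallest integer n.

528

Without fpc, n₀ = s²/D = 1020000/1850 = 551.3514.
With fpc, (1 − n/N)·s²/n ≤ D requires n ≥ n₀/(1 + n₀/N) = 551.3514/(1 + 551.3514/12120) = 527.3612.
Rounding up, n = 528.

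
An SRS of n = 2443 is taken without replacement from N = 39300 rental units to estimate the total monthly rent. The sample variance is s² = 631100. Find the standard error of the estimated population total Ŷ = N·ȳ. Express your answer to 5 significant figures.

Var(Ŷ) = N²·Var(ȳ) = N²·(1 − n/N)·s²/n.
f = 2443/39300 = 0.06216285; Var(ȳ) = 0.93783715·631100/2443 = 242.2714.
Var(Ŷ) = 39300² · 242.2714 = 3.7418575 × 10^11.
SE(Ŷ) = √(3.7418575 × 10^11) = 611710.

611710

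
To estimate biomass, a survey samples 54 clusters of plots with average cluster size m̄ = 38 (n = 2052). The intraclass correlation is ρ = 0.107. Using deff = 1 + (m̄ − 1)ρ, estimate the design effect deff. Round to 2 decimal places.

4.96

deff = 1 + (38 − 1)·0.107 = 1 + 3.959 = 4.959.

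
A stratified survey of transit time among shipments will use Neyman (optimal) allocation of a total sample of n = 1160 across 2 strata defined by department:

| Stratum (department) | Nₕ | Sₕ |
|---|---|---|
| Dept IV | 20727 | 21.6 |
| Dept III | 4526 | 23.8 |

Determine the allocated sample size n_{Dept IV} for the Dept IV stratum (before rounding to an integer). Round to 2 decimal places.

935.03

Neyman allocation: nₕ = n·NₕSₕ / Σⱼ NⱼSⱼ.
Σ NⱼSⱼ = 20727·21.6 + 4526·23.8 = 555422.
n_{Dept IV} = 1160·20727·21.6 / 555422 = 935.03.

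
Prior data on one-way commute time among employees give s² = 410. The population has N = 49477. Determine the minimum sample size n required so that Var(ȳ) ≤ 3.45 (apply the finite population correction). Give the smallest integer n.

Without fpc, n₀ = s²/D = 410/3.45 = 118.8406.
With fpc, (1 − n/N)·s²/n ≤ D requires n ≥ n₀/(1 + n₀/N) = 118.8406/(1 + 118.8406/49477) = 118.5558.
Rounding up, n = 119.

119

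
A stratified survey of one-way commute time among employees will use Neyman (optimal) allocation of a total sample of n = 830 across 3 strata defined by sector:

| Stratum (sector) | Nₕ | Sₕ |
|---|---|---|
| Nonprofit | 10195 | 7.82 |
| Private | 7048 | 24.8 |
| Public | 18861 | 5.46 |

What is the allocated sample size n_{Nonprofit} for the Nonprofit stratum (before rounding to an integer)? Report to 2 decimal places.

Neyman allocation: nₕ = n·NₕSₕ / Σⱼ NⱼSⱼ.
Σ NⱼSⱼ = 10195·7.82 + 7048·24.8 + 18861·5.46 = 357496.36.
n_{Nonprofit} = 830·10195·7.82 / 357496.36 = 185.10.

185.10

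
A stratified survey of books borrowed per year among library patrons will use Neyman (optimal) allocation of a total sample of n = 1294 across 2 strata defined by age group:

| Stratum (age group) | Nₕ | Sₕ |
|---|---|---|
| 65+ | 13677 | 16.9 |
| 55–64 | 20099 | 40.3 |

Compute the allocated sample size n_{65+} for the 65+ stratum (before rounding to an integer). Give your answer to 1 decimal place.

Neyman allocation: nₕ = n·NₕSₕ / Σⱼ NⱼSⱼ.
Σ NⱼSⱼ = 13677·16.9 + 20099·40.3 = 1.041131 × 10^6.
n_{65+} = 1294·13677·16.9 / (1.041131 × 10^6) = 287.3.

287.3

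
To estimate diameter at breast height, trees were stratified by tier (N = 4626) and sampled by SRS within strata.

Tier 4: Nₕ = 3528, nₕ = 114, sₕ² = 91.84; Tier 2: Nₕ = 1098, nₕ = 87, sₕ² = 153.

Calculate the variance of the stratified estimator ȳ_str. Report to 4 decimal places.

0.5447

Var(ȳ_str) = Σₕ Wₕ²(1 − fₕ)sₕ²/nₕ with Wₕ = Nₕ/N, N = 4626.
Tier 4: Wₕ = 0.76264591; term = 0.76264591²·(1 − 0.03231293)·91.84/114 = 0.4534275.
Tier 2: Wₕ = 0.23735409; term = 0.23735409²·(1 − 0.07923497)·153/87 = 0.091225114.
Sum = 0.54465261.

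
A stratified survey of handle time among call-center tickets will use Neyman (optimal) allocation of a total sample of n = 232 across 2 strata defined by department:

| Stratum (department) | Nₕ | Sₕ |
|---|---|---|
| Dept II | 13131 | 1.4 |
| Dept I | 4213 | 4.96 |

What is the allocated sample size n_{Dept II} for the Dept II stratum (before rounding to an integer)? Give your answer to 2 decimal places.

Neyman allocation: nₕ = n·NₕSₕ / Σⱼ NⱼSⱼ.
Σ NⱼSⱼ = 13131·1.4 + 4213·4.96 = 39279.88.
n_{Dept II} = 232·13131·1.4 / 39279.88 = 108.58.

108.58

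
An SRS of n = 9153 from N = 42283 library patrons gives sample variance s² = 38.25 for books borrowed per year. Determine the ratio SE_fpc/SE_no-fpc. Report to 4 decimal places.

f = n/N = 9153/42283 = 0.21646998.
SE_no-fpc = √(s²/n) = 0.064644858; SE_fpc = √((1−f)s²/n) = 0.057221839.
Ratio = √(1−f) = 0.88517231.

0.8852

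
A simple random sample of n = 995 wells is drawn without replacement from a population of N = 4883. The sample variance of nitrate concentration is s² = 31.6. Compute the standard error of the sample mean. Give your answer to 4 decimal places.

0.1590

Under SRS without replacement, Var(ȳ) = (1 − f)·s²/n with f = n/N = 995/4883 = 0.20376818.
Var(ȳ) = (1 − 0.20376818)·31.6/995 = 0.79623182·0.031758794 = 0.025287362.
SE(ȳ) = √(0.025287362) = 0.1590.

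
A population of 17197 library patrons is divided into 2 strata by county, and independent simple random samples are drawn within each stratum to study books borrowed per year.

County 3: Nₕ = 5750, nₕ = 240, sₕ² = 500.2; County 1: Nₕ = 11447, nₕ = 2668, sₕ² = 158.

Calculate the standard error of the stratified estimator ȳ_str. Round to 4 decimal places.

0.4934

Var(ȳ_str) = Σₕ Wₕ²(1 − fₕ)sₕ²/nₕ with Wₕ = Nₕ/N, N = 17197.
County 3: Wₕ = 0.33436064; term = 0.33436064²·(1 − 0.04173913)·500.2/240 = 0.22327829.
County 1: Wₕ = 0.66563936; term = 0.66563936²·(1 − 0.23307417)·158/2668 = 0.020123458.
Sum = 0.24340175.
SE = √(0.24340175) = 0.4934.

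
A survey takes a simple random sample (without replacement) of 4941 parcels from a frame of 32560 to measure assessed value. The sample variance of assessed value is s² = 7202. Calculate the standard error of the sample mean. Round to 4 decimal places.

1.1119

Under SRS without replacement, Var(ȳ) = (1 − f)·s²/n with f = n/N = 4941/32560 = 0.15175061.
Var(ȳ) = (1 − 0.15175061)·7202/4941 = 0.84824939·1.4575997 = 1.236408.
SE(ȳ) = √(1.236408) = 1.1119.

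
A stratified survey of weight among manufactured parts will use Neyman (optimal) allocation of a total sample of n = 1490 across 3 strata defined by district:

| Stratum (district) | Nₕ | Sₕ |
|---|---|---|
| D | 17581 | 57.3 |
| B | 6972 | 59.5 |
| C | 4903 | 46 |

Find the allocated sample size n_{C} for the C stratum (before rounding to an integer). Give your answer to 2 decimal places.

Neyman allocation: nₕ = n·NₕSₕ / Σⱼ NⱼSⱼ.
Σ NⱼSⱼ = 17581·57.3 + 6972·59.5 + 4903·46 = 1.6477633 × 10^6.
n_{C} = 1490·4903·46 / (1.6477633 × 10^6) = 203.94.

203.94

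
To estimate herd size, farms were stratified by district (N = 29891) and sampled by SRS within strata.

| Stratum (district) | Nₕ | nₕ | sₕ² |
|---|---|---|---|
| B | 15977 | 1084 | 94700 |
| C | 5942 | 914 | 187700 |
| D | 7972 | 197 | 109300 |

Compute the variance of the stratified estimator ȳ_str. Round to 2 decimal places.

68.62

Var(ȳ_str) = Σₕ Wₕ²(1 − fₕ)sₕ²/nₕ with Wₕ = Nₕ/N, N = 29891.
B: Wₕ = 0.53450871; term = 0.53450871²·(1 − 0.06784753)·94700/1084 = 23.265759.
C: Wₕ = 0.19878893; term = 0.19878893²·(1 − 0.15382026)·187700/914 = 6.8669693.
D: Wₕ = 0.26670235; term = 0.26670235²·(1 − 0.02471149)·109300/197 = 38.489364.
Sum = 68.622092.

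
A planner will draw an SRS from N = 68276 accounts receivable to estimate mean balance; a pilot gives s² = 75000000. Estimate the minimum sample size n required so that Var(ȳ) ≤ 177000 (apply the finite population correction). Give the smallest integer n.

Without fpc, n₀ = s²/D = 75000000/177000 = 423.7288.
With fpc, (1 − n/N)·s²/n ≤ D requires n ≥ n₀/(1 + n₀/N) = 423.7288/(1 + 423.7288/68276) = 421.1153.
Rounding up, n = 422.

422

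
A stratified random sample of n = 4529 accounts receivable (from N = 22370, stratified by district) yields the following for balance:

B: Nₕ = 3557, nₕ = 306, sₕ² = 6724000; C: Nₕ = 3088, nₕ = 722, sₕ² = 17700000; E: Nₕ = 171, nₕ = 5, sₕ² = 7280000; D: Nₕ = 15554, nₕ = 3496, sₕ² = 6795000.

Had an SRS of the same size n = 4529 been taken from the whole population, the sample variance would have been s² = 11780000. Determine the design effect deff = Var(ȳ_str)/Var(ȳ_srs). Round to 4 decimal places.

0.8083

Var(ȳ_str) = Σ Wₕ²(1−fₕ)sₕ²/nₕ with Wₕ = Nₕ/22370:
  B: (3557/22370)²·(1−306/3557)·6724000/306 = 507.77948
  C: (3088/22370)²·(1−722/3088)·17700000/722 = 357.92838
  E: (171/22370)²·(1−5/171)·7280000/5 = 82.591167
  D: (15554/22370)²·(1−3496/15554)·6795000/3496 = 728.4562
  → Var(ȳ_str) = 1676.7552.
Var(ȳ_srs) = (1 − 4529/22370)·11780000/4529 = 2074.4176.
deff = 1676.7552 / 2074.4176 = 0.8083.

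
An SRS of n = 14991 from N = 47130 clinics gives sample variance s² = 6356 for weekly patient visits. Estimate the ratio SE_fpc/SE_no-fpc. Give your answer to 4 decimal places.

f = n/N = 14991/47130 = 0.31807766.
SE_no-fpc = √(s²/n) = 0.6511434; SE_fpc = √((1−f)s²/n) = 0.53770503.
Ratio = √(1−f) = 0.82578589.

0.8258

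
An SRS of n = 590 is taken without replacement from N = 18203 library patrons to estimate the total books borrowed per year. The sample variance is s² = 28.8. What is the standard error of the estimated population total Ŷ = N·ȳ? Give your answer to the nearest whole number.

3956

Var(Ŷ) = N²·Var(ȳ) = N²·(1 − n/N)·s²/n.
f = 590/18203 = 0.03241224; Var(ȳ) = 0.96758776·28.8/590 = 0.047231403.
Var(Ŷ) = 18203² · 0.047231403 = 1.5650088 × 10^7.
SE(Ŷ) = √(1.5650088 × 10^7) = 3956.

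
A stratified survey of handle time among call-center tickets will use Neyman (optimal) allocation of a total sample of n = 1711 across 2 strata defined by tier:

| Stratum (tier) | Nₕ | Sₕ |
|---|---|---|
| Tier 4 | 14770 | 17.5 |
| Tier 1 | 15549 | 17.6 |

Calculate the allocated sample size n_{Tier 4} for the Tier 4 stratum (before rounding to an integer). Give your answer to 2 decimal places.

Neyman allocation: nₕ = n·NₕSₕ / Σⱼ NⱼSⱼ.
Σ NⱼSⱼ = 14770·17.5 + 15549·17.6 = 532137.4.
n_{Tier 4} = 1711·14770·17.5 / 532137.4 = 831.08.

831.08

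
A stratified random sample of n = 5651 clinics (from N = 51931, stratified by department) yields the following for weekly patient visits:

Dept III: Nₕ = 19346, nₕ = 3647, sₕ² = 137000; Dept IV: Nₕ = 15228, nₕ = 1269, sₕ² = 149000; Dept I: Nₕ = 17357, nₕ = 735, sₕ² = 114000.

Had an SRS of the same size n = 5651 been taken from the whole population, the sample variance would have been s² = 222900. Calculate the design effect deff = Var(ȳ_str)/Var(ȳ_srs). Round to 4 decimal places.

0.8557

Var(ȳ_str) = Σ Wₕ²(1−fₕ)sₕ²/nₕ with Wₕ = Nₕ/51931:
  Dept III: (19346/51931)²·(1−3647/19346)·137000/3647 = 4.2305283
  Dept IV: (15228/51931)²·(1−1269/15228)·149000/1269 = 9.2548301
  Dept I: (17357/51931)²·(1−735/17357)·114000/735 = 16.592892
  → Var(ȳ_str) = 30.07825.
Var(ȳ_srs) = (1 − 5651/51931)·222900/5651 = 35.152112.
deff = 30.07825 / 35.152112 = 0.8557.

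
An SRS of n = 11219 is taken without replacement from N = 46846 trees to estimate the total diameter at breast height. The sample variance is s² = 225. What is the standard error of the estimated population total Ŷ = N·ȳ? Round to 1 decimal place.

5785.5

Var(Ŷ) = N²·Var(ȳ) = N²·(1 − n/N)·s²/n.
f = 11219/46846 = 0.23948683; Var(ȳ) = 0.76051317·225/11219 = 0.015252292.
Var(Ŷ) = 46846² · 0.015252292 = 3.3471883 × 10^7.
SE(Ŷ) = √(3.3471883 × 10^7) = 5785.5.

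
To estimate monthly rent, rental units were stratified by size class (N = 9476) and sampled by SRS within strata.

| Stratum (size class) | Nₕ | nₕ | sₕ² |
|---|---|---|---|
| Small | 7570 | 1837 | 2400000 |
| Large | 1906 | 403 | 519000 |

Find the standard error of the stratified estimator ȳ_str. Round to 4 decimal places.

25.9330

Var(ȳ_str) = Σₕ Wₕ²(1 − fₕ)sₕ²/nₕ with Wₕ = Nₕ/N, N = 9476.
Small: Wₕ = 0.79886028; term = 0.79886028²·(1 − 0.24266843)·2400000/1837 = 631.43667.
Large: Wₕ = 0.20113972; term = 0.20113972²·(1 − 0.21143757)·519000/403 = 41.086021.
Sum = 672.52269.
SE = √(672.52269) = 25.9330.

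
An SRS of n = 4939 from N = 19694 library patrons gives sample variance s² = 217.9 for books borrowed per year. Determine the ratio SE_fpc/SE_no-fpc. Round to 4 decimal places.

f = n/N = 4939/19694 = 0.25078704.
SE_no-fpc = √(s²/n) = 0.21004343; SE_fpc = √((1−f)s²/n) = 0.18180748.
Ratio = √(1−f) = 0.86557089.

0.8656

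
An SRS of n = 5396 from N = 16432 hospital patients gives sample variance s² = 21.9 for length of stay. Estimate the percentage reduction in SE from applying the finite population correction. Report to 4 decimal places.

18.0478

f = n/N = 5396/16432 = 0.32838364.
SE_no-fpc = √(s²/n) = 0.063706843; SE_fpc = √((1−f)s²/n) = 0.052209162.
Ratio = √(1−f) = 0.81952203. Reduction = 100·(1 − 0.81952203) = 18.0478%.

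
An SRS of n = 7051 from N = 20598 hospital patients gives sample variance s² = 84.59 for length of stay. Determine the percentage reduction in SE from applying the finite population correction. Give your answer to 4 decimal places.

18.9022

f = n/N = 7051/20598 = 0.34231479.
SE_no-fpc = √(s²/n) = 0.10953027; SE_fpc = √((1−f)s²/n) = 0.088826632.
Ratio = √(1−f) = 0.81097794. Reduction = 100·(1 − 0.81097794) = 18.9022%.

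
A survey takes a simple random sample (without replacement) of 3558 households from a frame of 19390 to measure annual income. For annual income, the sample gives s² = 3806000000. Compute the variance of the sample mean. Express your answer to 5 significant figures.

Under SRS without replacement, Var(ȳ) = (1 − f)·s²/n with f = n/N = 3558/19390 = 0.18349665.
Var(ȳ) = (1 − 0.18349665)·3806000000/3558 = 0.81650335·1.0697021 × 10^6 = 873415.33.

873420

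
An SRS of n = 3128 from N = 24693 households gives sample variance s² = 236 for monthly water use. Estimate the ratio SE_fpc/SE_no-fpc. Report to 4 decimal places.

f = n/N = 3128/24693 = 0.12667558.
SE_no-fpc = √(s²/n) = 0.27467721; SE_fpc = √((1−f)s²/n) = 0.25669088.
Ratio = √(1−f) = 0.93451828.

0.9345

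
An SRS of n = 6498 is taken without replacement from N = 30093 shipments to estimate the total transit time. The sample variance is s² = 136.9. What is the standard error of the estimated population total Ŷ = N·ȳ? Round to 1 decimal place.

Var(Ŷ) = N²·Var(ȳ) = N²·(1 − n/N)·s²/n.
f = 6498/30093 = 0.21593062; Var(ȳ) = 0.78406938·136.9/6498 = 0.01651879.
Var(Ŷ) = 30093² · 0.01651879 = 1.4959229 × 10^7.
SE(Ŷ) = √(1.4959229 × 10^7) = 3867.7.

3867.7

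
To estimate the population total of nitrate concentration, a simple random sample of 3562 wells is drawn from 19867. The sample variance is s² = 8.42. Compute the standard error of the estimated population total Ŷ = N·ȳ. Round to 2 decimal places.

Var(Ŷ) = N²·Var(ȳ) = N²·(1 − n/N)·s²/n.
f = 3562/19867 = 0.17929229; Var(ȳ) = 0.82070771·8.42/3562 = 0.0019400221.
Var(Ŷ) = 19867² · 0.0019400221 = 765722.24.
SE(Ŷ) = √(765722.24) = 875.06.

875.06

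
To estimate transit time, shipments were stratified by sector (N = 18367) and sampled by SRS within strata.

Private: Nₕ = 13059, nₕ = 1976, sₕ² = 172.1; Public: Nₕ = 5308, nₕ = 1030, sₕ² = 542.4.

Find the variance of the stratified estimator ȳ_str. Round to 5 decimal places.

0.07281

Var(ȳ_str) = Σₕ Wₕ²(1 − fₕ)sₕ²/nₕ with Wₕ = Nₕ/N, N = 18367.
Private: Wₕ = 0.71100343; term = 0.71100343²·(1 − 0.15131327)·172.1/1976 = 0.037366699.
Public: Wₕ = 0.28899657; term = 0.28899657²·(1 − 0.19404672)·542.4/1030 = 0.035446854.
Sum = 0.072813553.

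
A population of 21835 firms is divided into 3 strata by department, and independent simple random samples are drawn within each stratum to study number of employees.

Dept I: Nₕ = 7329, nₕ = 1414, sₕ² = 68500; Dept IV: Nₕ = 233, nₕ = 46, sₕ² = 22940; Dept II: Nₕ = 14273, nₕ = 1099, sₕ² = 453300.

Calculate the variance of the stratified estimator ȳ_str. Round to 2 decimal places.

167.12

Var(ȳ_str) = Σₕ Wₕ²(1 − fₕ)sₕ²/nₕ with Wₕ = Nₕ/N, N = 21835.
Dept I: Wₕ = 0.33565377; term = 0.33565377²·(1 − 0.19293219)·68500/1414 = 4.4048816.
Dept IV: Wₕ = 0.01067094; term = 0.01067094²·(1 − 0.19742489)·22940/46 = 0.045575004.
Dept II: Wₕ = 0.65367529; term = 0.65367529²·(1 − 0.07699853)·453300/1099 = 162.67266.
Sum = 167.12312.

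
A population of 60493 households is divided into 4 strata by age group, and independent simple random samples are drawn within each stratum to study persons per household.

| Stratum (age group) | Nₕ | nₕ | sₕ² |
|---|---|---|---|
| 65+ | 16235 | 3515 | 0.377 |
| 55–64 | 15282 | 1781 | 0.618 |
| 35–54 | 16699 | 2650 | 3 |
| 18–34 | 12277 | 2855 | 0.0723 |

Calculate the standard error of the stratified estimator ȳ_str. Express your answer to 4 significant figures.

0.009950

Var(ȳ_str) = Σₕ Wₕ²(1 − fₕ)sₕ²/nₕ with Wₕ = Nₕ/N, N = 60493.
65+: Wₕ = 0.26837816; term = 0.26837816²·(1 − 0.21650755)·0.377/3515 = 6.0526447 × 10^-6.
55–64: Wₕ = 0.25262427; term = 0.25262427²·(1 − 0.11654234)·0.618/1781 = 1.9564126 × 10^-5.
35–54: Wₕ = 0.27604847; term = 0.27604847²·(1 − 0.15869214)·3/2650 = 7.2577334 × 10^-5.
18–34: Wₕ = 0.20294910; term = 0.20294910²·(1 − 0.23254867)·0.0723/2855 = 8.0049255 × 10^-7.
Sum = 9.8994597 × 10^-5.
SE = √(9.8994597 × 10^-5) = 0.009950.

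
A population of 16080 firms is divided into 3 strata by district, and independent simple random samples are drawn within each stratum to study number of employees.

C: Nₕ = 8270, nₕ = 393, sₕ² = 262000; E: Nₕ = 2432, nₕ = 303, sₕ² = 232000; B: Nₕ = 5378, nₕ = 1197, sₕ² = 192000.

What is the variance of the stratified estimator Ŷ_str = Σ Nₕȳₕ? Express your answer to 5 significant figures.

5.1000 × 10^10

Var(Ŷ_str) = Σₕ Nₕ²(1 − fₕ)sₕ²/nₕ.
C: 8270²·(1 − 393/8270)·262000/393 = 4.3428527 × 10^10.
E: 2432²·(1 − 303/2432)·232000/303 = 3.964465 × 10^9.
B: 5378²·(1 − 1197/5378)·192000/1197 = 3.6066836 × 10^9.
Sum = 5.0999676 × 10^10.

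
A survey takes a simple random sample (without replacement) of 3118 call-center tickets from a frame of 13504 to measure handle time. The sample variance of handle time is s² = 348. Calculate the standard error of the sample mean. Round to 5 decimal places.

Under SRS without replacement, Var(ȳ) = (1 − f)·s²/n with f = n/N = 3118/13504 = 0.23089455.
Var(ȳ) = (1 − 0.23089455)·348/3118 = 0.76910545·0.11161001 = 0.085839864.
SE(ȳ) = √(0.085839864) = 0.29298.

0.29298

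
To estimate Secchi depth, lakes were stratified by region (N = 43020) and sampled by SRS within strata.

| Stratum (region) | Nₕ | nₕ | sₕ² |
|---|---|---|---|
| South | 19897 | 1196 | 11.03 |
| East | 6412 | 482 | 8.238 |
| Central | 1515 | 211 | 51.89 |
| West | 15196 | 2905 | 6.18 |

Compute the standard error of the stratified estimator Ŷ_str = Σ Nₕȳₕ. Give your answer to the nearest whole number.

2228

Var(Ŷ_str) = Σₕ Nₕ²(1 − fₕ)sₕ²/nₕ.
South: 19897²·(1 − 1196/19897)·11.03/1196 = 3.4316008 × 10^6.
East: 6412²·(1 − 482/6412)·8.238/482 = 649864.71.
Central: 1515²·(1 − 211/1515)·51.89/211 = 485837.95.
West: 15196²·(1 − 2905/15196)·6.18/2905 = 397336.85.
Sum = 4.9646403 × 10^6.
SE = √(4.9646403 × 10^6) = 2228.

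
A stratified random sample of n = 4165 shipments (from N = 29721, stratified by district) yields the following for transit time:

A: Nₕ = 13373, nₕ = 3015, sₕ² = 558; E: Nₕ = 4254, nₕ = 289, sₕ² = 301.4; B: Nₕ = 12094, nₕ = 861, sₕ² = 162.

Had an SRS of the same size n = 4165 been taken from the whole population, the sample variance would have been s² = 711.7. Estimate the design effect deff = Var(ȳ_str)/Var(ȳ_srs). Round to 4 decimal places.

Var(ȳ_str) = Σ Wₕ²(1−fₕ)sₕ²/nₕ with Wₕ = Nₕ/29721:
  A: (13373/29721)²·(1−3015/13373)·558/3015 = 0.02902183
  E: (4254/29721)²·(1−289/4254)·301.4/289 = 0.019914034
  B: (12094/29721)²·(1−861/12094)·162/861 = 0.028936817
  → Var(ȳ_str) = 0.077872681.
Var(ȳ_srs) = (1 − 4165/29721)·711.7/4165 = 0.14693032.
deff = 0.077872681 / 0.14693032 = 0.5300.

0.5300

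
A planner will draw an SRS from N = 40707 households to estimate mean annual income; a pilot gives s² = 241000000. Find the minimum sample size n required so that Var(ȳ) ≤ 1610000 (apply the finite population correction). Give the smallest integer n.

150

Without fpc, n₀ = s²/D = 241000000/1610000 = 149.6894.
With fpc, (1 − n/N)·s²/n ≤ D requires n ≥ n₀/(1 + n₀/N) = 149.6894/(1 + 149.6894/40707) = 149.1410.
Rounding up, n = 150.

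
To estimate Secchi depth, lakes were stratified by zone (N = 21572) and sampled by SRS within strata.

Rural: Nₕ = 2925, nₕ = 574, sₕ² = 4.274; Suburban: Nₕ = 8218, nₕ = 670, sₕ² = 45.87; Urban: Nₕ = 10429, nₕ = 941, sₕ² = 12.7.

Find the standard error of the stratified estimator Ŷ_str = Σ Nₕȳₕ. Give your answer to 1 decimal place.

Var(Ŷ_str) = Σₕ Nₕ²(1 − fₕ)sₕ²/nₕ.
Rural: 2925²·(1 − 574/2925)·4.274/574 = 51203.674.
Suburban: 8218²·(1 − 670/8218)·45.87/670 = 4.2467038 × 10^6.
Urban: 10429²·(1 − 941/10429)·12.7/941 = 1.3354617 × 10^6.
Sum = 5.6333692 × 10^6.
SE = √(5.6333692 × 10^6) = 2373.5.

2373.5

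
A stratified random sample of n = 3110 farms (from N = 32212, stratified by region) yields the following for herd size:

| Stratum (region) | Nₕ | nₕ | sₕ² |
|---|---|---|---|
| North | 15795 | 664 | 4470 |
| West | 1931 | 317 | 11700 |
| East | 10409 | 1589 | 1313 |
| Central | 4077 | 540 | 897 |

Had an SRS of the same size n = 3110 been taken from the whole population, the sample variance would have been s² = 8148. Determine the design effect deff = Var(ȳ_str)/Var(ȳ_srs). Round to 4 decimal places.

Var(ȳ_str) = Σ Wₕ²(1−fₕ)sₕ²/nₕ with Wₕ = Nₕ/32212:
  North: (15795/32212)²·(1−664/15795)·4470/664 = 1.5505698
  West: (1931/32212)²·(1−317/1931)·11700/317 = 0.11086055
  East: (10409/32212)²·(1−1589/10409)·1313/1589 = 0.073111053
  Central: (4077/32212)²·(1−540/4077)·897/540 = 0.023085489
  → Var(ȳ_str) = 1.7576269.
Var(ȳ_srs) = (1 − 3110/32212)·8148/3110 = 2.3669865.
deff = 1.7576269 / 2.3669865 = 0.7426.

0.7426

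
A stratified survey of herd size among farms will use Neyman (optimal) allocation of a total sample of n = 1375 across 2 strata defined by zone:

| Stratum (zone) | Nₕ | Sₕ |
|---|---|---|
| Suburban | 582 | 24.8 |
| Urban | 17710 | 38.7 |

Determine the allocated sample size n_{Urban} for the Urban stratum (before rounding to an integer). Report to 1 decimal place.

Neyman allocation: nₕ = n·NₕSₕ / Σⱼ NⱼSⱼ.
Σ NⱼSⱼ = 582·24.8 + 17710·38.7 = 699810.6.
n_{Urban} = 1375·17710·38.7 / 699810.6 = 1346.6.

1346.6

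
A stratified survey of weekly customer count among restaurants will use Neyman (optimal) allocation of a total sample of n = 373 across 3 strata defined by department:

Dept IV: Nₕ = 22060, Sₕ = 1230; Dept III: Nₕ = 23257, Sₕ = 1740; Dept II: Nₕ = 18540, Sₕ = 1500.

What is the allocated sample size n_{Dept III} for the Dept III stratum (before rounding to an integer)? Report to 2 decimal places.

158.20

Neyman allocation: nₕ = n·NₕSₕ / Σⱼ NⱼSⱼ.
Σ NⱼSⱼ = 22060·1230 + 23257·1740 + 18540·1500 = 9.541098 × 10^7.
n_{Dept III} = 373·23257·1740 / (9.541098 × 10^7) = 158.20.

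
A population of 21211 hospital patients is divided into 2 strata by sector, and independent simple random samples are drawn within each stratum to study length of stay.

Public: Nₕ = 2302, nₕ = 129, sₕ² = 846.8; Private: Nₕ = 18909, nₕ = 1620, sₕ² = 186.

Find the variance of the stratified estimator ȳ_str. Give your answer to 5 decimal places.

Var(ȳ_str) = Σₕ Wₕ²(1 − fₕ)sₕ²/nₕ with Wₕ = Nₕ/N, N = 21211.
Public: Wₕ = 0.10852859; term = 0.10852859²·(1 − 0.05603823)·846.8/129 = 0.072985048.
Private: Wₕ = 0.89147141; term = 0.89147141²·(1 − 0.08567349)·186/1620 = 0.083428431.
Sum = 0.15641348.

0.15641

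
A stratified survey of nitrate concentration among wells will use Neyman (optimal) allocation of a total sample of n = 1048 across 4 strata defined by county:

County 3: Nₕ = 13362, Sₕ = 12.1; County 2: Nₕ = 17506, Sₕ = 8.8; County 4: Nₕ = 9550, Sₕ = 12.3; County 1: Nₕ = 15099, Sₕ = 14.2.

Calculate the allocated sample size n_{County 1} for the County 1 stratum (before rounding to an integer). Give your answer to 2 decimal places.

Neyman allocation: nₕ = n·NₕSₕ / Σⱼ NⱼSⱼ.
Σ NⱼSⱼ = 13362·12.1 + 17506·8.8 + 9550·12.3 + 15099·14.2 = 647603.8.
n_{County 1} = 1048·15099·14.2 / 647603.8 = 346.97.

346.97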